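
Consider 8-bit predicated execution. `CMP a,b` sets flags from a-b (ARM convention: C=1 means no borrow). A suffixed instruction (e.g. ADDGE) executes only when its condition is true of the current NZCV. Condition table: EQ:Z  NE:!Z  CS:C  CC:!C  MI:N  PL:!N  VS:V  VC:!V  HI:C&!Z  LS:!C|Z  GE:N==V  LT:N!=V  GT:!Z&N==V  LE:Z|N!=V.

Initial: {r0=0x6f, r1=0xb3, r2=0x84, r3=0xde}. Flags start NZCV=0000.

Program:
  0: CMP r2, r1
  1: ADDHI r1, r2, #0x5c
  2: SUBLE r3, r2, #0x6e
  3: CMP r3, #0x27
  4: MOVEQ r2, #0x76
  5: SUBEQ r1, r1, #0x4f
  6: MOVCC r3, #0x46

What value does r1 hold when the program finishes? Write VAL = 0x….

VAL = 0xb3

0: ✓ CMP  NZCV=1000
1: · ADDHI
2: ✓ SUBLE  r3←0x16
3: ✓ CMP  NZCV=1000
4: · MOVEQ
5: · SUBEQ
6: ✓ MOVCC  r3←0x46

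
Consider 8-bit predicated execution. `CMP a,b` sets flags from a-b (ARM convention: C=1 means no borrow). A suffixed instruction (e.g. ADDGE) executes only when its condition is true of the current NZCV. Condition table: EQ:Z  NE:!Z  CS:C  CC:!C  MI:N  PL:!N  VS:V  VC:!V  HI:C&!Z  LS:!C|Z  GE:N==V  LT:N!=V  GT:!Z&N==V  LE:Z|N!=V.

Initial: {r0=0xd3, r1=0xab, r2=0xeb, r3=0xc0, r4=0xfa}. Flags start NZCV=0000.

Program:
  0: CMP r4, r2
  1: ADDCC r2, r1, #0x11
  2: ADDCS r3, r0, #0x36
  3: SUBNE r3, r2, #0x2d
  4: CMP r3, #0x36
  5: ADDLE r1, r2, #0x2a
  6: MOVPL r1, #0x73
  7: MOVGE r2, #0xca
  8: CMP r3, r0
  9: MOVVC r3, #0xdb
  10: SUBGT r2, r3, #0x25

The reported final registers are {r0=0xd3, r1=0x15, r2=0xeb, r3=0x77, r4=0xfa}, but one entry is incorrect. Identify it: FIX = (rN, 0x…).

[0] flags=0010 → (cmp)
[1] flags=0010 CC?F → skip
[2] flags=0010 CS?T → r3=0x09
[3] flags=0010 NE?T → r3=0xbe
[4] flags=1010 → (cmp)
[5] flags=1010 LE?T → r1=0x15
[6] flags=1010 PL?F → skip
[7] flags=1010 GE?F → skip
[8] flags=1000 → (cmp)
[9] flags=1000 VC?T → r3=0xdb
[10] flags=1000 GT?F → skip

FIX = (r3, 0xdb)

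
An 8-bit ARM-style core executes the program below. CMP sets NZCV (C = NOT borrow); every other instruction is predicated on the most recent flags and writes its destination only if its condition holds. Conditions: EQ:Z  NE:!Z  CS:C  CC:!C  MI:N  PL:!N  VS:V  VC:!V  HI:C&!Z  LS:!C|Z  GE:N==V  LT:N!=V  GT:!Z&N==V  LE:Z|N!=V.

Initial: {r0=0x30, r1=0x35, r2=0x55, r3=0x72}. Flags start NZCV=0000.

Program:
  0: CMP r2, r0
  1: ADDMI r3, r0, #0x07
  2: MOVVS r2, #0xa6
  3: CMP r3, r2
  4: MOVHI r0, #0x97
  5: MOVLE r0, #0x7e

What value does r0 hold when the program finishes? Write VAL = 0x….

VAL = 0x97

0: ✓ CMP  NZCV=0010
1: · ADDMI
2: · MOVVS
3: ✓ CMP  NZCV=0010
4: ✓ MOVHI  r0←0x97
5: · MOVLE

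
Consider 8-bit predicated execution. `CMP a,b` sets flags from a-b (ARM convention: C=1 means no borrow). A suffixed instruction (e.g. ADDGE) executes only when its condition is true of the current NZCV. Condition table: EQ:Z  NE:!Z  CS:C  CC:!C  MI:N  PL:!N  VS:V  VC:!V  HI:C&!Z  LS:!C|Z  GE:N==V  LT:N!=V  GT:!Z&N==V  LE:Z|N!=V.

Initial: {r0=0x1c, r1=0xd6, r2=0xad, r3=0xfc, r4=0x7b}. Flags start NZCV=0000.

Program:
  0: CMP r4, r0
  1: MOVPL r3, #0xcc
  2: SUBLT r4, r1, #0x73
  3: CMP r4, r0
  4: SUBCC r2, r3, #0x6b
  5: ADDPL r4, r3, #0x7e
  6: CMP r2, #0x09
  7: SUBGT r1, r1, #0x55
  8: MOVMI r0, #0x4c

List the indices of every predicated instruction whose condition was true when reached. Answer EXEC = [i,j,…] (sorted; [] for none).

0: ✓ CMP  NZCV=0010
1: ✓ MOVPL  r3←0xcc
2: · SUBLT
3: ✓ CMP  NZCV=0010
4: · SUBCC
5: ✓ ADDPL  r4←0x4a
6: ✓ CMP  NZCV=1010
7: · SUBGT
8: ✓ MOVMI  r0←0x4c

EXEC = [1,5,8]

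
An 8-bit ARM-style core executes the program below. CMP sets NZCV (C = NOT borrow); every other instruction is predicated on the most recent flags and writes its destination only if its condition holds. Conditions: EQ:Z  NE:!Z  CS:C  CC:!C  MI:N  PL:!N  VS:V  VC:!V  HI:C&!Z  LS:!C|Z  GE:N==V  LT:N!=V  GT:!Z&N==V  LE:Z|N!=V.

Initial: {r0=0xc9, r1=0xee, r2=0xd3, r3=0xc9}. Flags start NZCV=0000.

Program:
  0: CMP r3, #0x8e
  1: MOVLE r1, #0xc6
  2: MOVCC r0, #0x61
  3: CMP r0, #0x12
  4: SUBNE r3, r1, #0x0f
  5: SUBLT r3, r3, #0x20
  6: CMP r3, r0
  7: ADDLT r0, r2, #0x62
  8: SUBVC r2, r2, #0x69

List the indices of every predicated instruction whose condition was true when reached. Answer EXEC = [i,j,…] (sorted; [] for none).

[0] flags=0010 → (cmp)
[1] flags=0010 LE?F → skip
[2] flags=0010 CC?F → skip
[3] flags=1010 → (cmp)
[4] flags=1010 NE?T → r3=0xdf
[5] flags=1010 LT?T → r3=0xbf
[6] flags=1000 → (cmp)
[7] flags=1000 LT?T → r0=0x35
[8] flags=1000 VC?T → r2=0x6a

EXEC = [4,5,7,8]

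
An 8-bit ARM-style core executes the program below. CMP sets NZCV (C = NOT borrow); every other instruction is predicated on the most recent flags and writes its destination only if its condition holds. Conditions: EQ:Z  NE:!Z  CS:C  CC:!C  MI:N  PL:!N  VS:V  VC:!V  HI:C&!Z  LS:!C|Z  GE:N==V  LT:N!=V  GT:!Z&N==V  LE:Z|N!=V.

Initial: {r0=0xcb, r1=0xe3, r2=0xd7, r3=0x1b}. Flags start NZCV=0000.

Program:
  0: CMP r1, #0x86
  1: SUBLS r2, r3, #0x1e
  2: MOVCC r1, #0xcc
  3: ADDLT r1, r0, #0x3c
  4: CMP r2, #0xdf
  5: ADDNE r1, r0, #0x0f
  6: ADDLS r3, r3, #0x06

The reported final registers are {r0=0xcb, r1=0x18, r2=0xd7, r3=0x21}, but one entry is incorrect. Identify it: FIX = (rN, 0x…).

FIX = (r1, 0xda)

0: ✓ CMP  NZCV=0010
1: · SUBLS
2: · MOVCC
3: · ADDLT
4: ✓ CMP  NZCV=1000
5: ✓ ADDNE  r1←0xda
6: ✓ ADDLS  r3←0x21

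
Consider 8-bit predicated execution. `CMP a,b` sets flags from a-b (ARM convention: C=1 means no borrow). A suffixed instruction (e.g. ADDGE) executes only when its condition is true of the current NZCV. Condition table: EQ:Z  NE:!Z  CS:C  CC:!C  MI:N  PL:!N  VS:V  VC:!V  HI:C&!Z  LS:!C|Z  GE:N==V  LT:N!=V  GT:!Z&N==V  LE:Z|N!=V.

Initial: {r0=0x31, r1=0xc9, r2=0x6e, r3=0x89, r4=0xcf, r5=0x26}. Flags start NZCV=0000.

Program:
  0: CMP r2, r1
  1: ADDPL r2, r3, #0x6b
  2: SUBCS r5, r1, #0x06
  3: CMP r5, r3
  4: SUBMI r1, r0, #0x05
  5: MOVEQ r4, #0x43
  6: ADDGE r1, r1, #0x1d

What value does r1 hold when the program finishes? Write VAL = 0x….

VAL = 0x49

[0] flags=1001 → (cmp)
[1] flags=1001 PL?F → skip
[2] flags=1001 CS?F → skip
[3] flags=1001 → (cmp)
[4] flags=1001 MI?T → r1=0x2c
[5] flags=1001 EQ?F → skip
[6] flags=1001 GE?T → r1=0x49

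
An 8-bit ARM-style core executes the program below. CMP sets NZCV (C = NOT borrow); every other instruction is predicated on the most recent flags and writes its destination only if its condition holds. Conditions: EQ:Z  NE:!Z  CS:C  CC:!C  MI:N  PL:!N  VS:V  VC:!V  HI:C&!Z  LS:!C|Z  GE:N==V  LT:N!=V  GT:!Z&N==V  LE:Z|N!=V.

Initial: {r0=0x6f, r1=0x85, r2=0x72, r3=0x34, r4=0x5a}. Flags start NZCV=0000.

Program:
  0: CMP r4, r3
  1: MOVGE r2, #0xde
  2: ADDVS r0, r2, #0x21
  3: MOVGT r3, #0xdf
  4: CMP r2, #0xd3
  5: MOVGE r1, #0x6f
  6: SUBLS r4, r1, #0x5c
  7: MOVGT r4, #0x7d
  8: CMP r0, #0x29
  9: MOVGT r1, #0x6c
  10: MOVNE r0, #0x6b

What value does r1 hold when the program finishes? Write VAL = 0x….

[0] flags=0010 → (cmp)
[1] flags=0010 GE?T → r2=0xde
[2] flags=0010 VS?F → skip
[3] flags=0010 GT?T → r3=0xdf
[4] flags=0010 → (cmp)
[5] flags=0010 GE?T → r1=0x6f
[6] flags=0010 LS?F → skip
[7] flags=0010 GT?T → r4=0x7d
[8] flags=0010 → (cmp)
[9] flags=0010 GT?T → r1=0x6c
[10] flags=0010 NE?T → r0=0x6b

VAL = 0x6c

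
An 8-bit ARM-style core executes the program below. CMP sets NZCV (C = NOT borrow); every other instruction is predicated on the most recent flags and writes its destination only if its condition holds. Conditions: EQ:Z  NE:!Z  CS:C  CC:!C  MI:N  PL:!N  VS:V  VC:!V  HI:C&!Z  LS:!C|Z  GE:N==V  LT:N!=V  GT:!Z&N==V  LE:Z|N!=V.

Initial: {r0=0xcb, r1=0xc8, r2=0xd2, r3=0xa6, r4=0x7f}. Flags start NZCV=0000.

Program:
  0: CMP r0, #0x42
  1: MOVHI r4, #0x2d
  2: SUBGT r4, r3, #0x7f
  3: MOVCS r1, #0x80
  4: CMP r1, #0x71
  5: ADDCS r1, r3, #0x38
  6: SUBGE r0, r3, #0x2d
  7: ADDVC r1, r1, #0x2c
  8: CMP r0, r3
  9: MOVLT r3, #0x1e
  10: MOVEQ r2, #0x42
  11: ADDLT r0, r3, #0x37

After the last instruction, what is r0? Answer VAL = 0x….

VAL = 0xcb

0: ✓ CMP  NZCV=1010
1: ✓ MOVHI  r4←0x2d
2: · SUBGT
3: ✓ MOVCS  r1←0x80
4: ✓ CMP  NZCV=0011
5: ✓ ADDCS  r1←0xde
6: · SUBGE
7: · ADDVC
8: ✓ CMP  NZCV=0010
9: · MOVLT
10: · MOVEQ
11: · ADDLT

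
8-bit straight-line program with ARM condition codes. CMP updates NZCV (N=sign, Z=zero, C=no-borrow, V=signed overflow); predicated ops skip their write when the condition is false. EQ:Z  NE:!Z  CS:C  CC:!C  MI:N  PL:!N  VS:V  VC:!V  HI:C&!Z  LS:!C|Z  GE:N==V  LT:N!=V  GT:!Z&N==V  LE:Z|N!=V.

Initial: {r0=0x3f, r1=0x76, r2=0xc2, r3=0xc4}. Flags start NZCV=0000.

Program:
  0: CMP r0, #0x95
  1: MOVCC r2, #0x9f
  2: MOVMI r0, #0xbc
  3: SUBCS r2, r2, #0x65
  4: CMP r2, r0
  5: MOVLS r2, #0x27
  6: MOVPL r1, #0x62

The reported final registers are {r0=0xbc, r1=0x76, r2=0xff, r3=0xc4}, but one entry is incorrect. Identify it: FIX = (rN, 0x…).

[0] flags=1001 → (cmp)
[1] flags=1001 CC?T → r2=0x9f
[2] flags=1001 MI?T → r0=0xbc
[3] flags=1001 CS?F → skip
[4] flags=1000 → (cmp)
[5] flags=1000 LS?T → r2=0x27
[6] flags=1000 PL?F → skip

FIX = (r2, 0x27)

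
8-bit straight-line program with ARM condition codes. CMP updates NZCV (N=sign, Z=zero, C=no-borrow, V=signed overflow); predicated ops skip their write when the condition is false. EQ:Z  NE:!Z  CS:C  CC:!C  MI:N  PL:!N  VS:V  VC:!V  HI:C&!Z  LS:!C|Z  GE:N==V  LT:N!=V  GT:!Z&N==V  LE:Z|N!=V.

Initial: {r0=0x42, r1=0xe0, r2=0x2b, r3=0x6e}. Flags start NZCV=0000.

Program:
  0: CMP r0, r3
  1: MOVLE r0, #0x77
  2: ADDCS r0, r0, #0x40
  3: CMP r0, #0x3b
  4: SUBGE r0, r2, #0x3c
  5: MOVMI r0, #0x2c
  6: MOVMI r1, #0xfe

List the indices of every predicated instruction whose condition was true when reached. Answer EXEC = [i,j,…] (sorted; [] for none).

EXEC = [1,4]

[0] flags=1000 → (cmp)
[1] flags=1000 LE?T → r0=0x77
[2] flags=1000 CS?F → skip
[3] flags=0010 → (cmp)
[4] flags=0010 GE?T → r0=0xef
[5] flags=0010 MI?F → skip
[6] flags=0010 MI?F → skip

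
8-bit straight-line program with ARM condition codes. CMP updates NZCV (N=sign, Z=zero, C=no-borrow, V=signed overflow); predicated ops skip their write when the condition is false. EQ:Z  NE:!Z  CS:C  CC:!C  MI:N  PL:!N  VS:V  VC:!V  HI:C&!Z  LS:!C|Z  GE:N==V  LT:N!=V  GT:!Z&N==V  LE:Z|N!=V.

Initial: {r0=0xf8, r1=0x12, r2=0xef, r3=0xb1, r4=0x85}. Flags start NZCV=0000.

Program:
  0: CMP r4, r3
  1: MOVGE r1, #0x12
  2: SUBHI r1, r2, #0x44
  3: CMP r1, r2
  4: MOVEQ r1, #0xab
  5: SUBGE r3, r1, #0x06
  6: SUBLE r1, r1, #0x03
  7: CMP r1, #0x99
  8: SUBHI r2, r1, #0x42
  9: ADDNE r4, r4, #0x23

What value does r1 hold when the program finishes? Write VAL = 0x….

VAL = 0x12

0: ✓ CMP  NZCV=1000
1: · MOVGE
2: · SUBHI
3: ✓ CMP  NZCV=0000
4: · MOVEQ
5: ✓ SUBGE  r3←0x0c
6: · SUBLE
7: ✓ CMP  NZCV=0000
8: · SUBHI
9: ✓ ADDNE  r4←0xa8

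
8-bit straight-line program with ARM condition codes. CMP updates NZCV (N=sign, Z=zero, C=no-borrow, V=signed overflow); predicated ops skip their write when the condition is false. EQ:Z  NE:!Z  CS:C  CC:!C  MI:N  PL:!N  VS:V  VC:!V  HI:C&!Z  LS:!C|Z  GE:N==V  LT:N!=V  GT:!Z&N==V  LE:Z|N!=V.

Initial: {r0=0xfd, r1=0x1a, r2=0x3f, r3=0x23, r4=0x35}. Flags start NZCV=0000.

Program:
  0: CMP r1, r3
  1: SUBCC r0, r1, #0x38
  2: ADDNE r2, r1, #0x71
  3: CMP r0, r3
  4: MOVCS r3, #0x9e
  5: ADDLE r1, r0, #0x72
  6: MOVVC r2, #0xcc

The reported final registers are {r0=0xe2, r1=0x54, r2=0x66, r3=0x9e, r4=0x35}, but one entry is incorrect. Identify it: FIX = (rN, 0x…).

[0] flags=1000 → (cmp)
[1] flags=1000 CC?T → r0=0xe2
[2] flags=1000 NE?T → r2=0x8b
[3] flags=1010 → (cmp)
[4] flags=1010 CS?T → r3=0x9e
[5] flags=1010 LE?T → r1=0x54
[6] flags=1010 VC?T → r2=0xcc

FIX = (r2, 0xcc)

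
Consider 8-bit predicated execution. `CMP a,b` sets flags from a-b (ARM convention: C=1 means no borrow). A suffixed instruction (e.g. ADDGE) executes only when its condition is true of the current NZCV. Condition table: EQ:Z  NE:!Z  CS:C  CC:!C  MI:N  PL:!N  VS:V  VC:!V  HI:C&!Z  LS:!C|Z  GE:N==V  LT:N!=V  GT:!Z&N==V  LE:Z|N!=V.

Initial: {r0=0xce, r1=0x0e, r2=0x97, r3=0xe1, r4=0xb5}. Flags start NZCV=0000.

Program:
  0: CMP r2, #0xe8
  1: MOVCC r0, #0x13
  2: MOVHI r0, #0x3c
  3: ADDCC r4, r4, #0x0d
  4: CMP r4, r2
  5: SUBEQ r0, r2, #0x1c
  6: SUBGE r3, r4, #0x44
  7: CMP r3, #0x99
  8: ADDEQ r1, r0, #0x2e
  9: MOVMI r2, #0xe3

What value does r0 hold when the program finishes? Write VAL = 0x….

VAL = 0x13

[0] flags=1000 → (cmp)
[1] flags=1000 CC?T → r0=0x13
[2] flags=1000 HI?F → skip
[3] flags=1000 CC?T → r4=0xc2
[4] flags=0010 → (cmp)
[5] flags=0010 EQ?F → skip
[6] flags=0010 GE?T → r3=0x7e
[7] flags=1001 → (cmp)
[8] flags=1001 EQ?F → skip
[9] flags=1001 MI?T → r2=0xe3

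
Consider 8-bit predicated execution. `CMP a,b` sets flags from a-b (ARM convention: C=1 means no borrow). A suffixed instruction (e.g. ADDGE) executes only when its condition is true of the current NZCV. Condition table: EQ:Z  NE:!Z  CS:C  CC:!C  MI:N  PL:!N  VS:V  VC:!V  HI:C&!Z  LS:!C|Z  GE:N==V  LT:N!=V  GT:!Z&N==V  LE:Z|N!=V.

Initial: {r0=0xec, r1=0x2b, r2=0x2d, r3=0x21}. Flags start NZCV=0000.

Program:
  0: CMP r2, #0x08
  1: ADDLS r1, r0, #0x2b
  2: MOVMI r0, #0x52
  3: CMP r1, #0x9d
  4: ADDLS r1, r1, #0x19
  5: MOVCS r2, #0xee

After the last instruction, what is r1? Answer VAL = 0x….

VAL = 0x44

0: ✓ CMP  NZCV=0010
1: · ADDLS
2: · MOVMI
3: ✓ CMP  NZCV=1001
4: ✓ ADDLS  r1←0x44
5: · MOVCS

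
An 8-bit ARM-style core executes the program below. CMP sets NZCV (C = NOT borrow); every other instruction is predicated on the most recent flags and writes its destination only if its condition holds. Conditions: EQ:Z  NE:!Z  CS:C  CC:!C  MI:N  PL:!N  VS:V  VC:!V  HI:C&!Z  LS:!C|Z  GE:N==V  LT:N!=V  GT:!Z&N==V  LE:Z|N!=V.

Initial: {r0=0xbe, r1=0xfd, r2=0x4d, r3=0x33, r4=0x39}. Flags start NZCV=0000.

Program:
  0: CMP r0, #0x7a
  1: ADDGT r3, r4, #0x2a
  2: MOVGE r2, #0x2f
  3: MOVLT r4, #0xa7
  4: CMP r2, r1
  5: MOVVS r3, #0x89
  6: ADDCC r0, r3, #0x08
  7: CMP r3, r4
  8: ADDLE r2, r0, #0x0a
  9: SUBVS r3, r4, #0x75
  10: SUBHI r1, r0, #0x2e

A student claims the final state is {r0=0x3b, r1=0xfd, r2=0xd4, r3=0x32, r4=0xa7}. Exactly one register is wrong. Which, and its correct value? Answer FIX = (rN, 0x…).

0: ✓ CMP  NZCV=0011
1: · ADDGT
2: · MOVGE
3: ✓ MOVLT  r4←0xa7
4: ✓ CMP  NZCV=0000
5: · MOVVS
6: ✓ ADDCC  r0←0x3b
7: ✓ CMP  NZCV=1001
8: · ADDLE
9: ✓ SUBVS  r3←0x32
10: · SUBHI

FIX = (r2, 0x4d)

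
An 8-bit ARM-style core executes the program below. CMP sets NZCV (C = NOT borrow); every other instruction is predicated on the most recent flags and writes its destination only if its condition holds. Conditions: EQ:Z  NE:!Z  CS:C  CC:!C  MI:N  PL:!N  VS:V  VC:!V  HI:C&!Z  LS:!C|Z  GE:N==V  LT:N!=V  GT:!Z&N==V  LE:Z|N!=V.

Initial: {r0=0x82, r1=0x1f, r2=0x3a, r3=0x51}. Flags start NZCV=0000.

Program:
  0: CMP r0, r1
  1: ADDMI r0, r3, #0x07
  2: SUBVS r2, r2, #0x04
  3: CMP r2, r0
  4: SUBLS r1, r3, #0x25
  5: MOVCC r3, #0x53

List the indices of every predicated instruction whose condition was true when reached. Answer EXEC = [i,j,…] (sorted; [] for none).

0: ✓ CMP  NZCV=0011
1: · ADDMI
2: ✓ SUBVS  r2←0x36
3: ✓ CMP  NZCV=1001
4: ✓ SUBLS  r1←0x2c
5: ✓ MOVCC  r3←0x53

EXEC = [2,4,5]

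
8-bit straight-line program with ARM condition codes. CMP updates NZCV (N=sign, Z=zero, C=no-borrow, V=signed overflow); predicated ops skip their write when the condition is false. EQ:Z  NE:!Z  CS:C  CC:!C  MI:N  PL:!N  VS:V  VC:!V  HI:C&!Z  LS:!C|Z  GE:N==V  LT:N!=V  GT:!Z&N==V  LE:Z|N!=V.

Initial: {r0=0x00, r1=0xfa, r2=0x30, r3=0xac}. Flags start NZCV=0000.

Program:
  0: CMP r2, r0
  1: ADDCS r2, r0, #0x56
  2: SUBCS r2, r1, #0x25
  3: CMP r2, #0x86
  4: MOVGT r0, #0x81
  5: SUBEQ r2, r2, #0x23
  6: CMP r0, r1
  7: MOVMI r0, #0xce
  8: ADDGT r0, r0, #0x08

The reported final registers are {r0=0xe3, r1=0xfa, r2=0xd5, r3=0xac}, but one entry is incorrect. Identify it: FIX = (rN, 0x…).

[0] flags=0010 → (cmp)
[1] flags=0010 CS?T → r2=0x56
[2] flags=0010 CS?T → r2=0xd5
[3] flags=0010 → (cmp)
[4] flags=0010 GT?T → r0=0x81
[5] flags=0010 EQ?F → skip
[6] flags=1000 → (cmp)
[7] flags=1000 MI?T → r0=0xce
[8] flags=1000 GT?F → skip

FIX = (r0, 0xce)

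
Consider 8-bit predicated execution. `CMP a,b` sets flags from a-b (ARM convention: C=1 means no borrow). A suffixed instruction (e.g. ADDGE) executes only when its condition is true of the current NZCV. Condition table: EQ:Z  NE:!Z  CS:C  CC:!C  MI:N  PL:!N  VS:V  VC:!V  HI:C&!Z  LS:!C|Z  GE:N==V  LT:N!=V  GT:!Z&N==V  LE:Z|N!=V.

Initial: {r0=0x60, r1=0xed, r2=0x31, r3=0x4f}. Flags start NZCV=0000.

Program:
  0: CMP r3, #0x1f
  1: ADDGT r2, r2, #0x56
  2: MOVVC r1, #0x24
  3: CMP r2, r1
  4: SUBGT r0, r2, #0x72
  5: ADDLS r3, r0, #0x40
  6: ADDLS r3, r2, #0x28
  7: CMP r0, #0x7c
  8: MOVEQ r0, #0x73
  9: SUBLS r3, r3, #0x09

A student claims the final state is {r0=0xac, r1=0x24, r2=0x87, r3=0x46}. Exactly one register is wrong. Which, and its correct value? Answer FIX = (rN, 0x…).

[0] flags=0010 → (cmp)
[1] flags=0010 GT?T → r2=0x87
[2] flags=0010 VC?T → r1=0x24
[3] flags=0011 → (cmp)
[4] flags=0011 GT?F → skip
[5] flags=0011 LS?F → skip
[6] flags=0011 LS?F → skip
[7] flags=1000 → (cmp)
[8] flags=1000 EQ?F → skip
[9] flags=1000 LS?T → r3=0x46

FIX = (r0, 0x60)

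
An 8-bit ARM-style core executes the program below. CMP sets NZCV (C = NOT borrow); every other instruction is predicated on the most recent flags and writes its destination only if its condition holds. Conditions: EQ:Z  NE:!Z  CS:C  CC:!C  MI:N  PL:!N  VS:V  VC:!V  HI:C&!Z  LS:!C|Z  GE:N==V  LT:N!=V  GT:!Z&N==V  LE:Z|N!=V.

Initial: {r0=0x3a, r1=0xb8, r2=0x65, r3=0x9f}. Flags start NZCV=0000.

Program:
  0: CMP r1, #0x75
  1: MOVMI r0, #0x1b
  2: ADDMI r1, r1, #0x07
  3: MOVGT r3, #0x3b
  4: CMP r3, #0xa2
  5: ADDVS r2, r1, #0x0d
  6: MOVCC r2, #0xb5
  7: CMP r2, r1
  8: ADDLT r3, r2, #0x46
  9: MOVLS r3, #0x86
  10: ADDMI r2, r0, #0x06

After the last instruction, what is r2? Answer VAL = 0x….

[0] flags=0011 → (cmp)
[1] flags=0011 MI?F → skip
[2] flags=0011 MI?F → skip
[3] flags=0011 GT?F → skip
[4] flags=1000 → (cmp)
[5] flags=1000 VS?F → skip
[6] flags=1000 CC?T → r2=0xb5
[7] flags=1000 → (cmp)
[8] flags=1000 LT?T → r3=0xfb
[9] flags=1000 LS?T → r3=0x86
[10] flags=1000 MI?T → r2=0x40

VAL = 0x40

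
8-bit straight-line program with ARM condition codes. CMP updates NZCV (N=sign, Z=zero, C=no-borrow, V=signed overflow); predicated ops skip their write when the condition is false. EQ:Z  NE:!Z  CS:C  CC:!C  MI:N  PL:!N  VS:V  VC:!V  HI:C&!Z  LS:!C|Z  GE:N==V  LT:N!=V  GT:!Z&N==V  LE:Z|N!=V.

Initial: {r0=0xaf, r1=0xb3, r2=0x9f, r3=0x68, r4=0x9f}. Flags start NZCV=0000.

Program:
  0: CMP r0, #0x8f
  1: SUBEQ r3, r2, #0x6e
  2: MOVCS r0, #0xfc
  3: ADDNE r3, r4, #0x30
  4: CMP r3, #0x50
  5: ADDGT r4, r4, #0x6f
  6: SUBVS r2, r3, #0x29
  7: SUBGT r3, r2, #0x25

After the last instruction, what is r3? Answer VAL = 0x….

0: ✓ CMP  NZCV=0010
1: · SUBEQ
2: ✓ MOVCS  r0←0xfc
3: ✓ ADDNE  r3←0xcf
4: ✓ CMP  NZCV=0011
5: · ADDGT
6: ✓ SUBVS  r2←0xa6
7: · SUBGT

VAL = 0xcf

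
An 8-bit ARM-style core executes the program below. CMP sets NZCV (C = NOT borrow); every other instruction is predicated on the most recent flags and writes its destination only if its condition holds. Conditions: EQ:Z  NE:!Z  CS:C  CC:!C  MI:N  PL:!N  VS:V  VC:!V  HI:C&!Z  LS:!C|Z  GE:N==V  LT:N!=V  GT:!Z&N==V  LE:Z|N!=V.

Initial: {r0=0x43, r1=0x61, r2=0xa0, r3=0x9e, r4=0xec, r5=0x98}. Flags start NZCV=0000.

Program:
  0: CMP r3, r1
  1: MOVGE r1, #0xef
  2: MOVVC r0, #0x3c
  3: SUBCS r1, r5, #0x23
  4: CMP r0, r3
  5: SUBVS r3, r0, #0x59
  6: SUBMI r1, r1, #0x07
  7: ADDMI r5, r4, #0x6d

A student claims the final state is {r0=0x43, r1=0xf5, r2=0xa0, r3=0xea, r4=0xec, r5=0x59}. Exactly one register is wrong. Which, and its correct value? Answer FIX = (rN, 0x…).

[0] flags=0011 → (cmp)
[1] flags=0011 GE?F → skip
[2] flags=0011 VC?F → skip
[3] flags=0011 CS?T → r1=0x75
[4] flags=1001 → (cmp)
[5] flags=1001 VS?T → r3=0xea
[6] flags=1001 MI?T → r1=0x6e
[7] flags=1001 MI?T → r5=0x59

FIX = (r1, 0x6e)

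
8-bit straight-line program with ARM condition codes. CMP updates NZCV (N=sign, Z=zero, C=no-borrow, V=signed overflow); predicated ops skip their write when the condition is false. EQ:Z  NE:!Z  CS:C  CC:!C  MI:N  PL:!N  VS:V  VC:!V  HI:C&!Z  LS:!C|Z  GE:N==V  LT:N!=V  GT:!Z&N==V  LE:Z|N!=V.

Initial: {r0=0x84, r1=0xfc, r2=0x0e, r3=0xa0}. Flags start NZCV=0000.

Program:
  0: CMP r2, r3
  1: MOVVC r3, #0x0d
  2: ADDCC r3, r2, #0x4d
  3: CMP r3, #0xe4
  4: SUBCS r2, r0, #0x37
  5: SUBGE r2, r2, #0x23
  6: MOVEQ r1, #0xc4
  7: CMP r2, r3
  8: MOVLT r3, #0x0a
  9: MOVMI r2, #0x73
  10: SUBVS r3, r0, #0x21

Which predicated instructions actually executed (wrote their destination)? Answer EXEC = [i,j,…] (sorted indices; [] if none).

[0] flags=0000 → (cmp)
[1] flags=0000 VC?T → r3=0x0d
[2] flags=0000 CC?T → r3=0x5b
[3] flags=0000 → (cmp)
[4] flags=0000 CS?F → skip
[5] flags=0000 GE?T → r2=0xeb
[6] flags=0000 EQ?F → skip
[7] flags=1010 → (cmp)
[8] flags=1010 LT?T → r3=0x0a
[9] flags=1010 MI?T → r2=0x73
[10] flags=1010 VS?F → skip

EXEC = [1,2,5,8,9]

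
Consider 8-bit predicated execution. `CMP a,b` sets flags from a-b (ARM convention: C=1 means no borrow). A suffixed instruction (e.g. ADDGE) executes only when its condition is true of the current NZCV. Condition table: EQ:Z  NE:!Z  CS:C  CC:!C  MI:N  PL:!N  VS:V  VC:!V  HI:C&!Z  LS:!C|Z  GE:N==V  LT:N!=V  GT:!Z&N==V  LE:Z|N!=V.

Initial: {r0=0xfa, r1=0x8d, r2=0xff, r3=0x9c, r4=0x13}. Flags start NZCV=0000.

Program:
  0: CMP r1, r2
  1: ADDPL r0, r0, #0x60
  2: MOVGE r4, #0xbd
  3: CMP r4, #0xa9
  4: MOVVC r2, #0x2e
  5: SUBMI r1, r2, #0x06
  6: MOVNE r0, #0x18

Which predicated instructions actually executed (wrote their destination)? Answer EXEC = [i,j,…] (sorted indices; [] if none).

EXEC = [4,6]

[0] flags=1000 → (cmp)
[1] flags=1000 PL?F → skip
[2] flags=1000 GE?F → skip
[3] flags=0000 → (cmp)
[4] flags=0000 VC?T → r2=0x2e
[5] flags=0000 MI?F → skip
[6] flags=0000 NE?T → r0=0x18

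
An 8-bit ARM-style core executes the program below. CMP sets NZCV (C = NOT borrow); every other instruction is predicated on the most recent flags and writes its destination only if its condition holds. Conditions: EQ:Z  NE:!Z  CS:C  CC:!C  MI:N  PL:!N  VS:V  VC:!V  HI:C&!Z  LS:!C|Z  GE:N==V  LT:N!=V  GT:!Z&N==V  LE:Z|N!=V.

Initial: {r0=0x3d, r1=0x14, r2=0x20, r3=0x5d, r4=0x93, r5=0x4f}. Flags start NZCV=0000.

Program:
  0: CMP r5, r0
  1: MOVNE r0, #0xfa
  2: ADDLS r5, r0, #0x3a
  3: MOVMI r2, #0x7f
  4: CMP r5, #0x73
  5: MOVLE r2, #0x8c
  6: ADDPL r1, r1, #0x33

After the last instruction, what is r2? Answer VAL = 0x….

[0] flags=0010 → (cmp)
[1] flags=0010 NE?T → r0=0xfa
[2] flags=0010 LS?F → skip
[3] flags=0010 MI?F → skip
[4] flags=1000 → (cmp)
[5] flags=1000 LE?T → r2=0x8c
[6] flags=1000 PL?F → skip

VAL = 0x8c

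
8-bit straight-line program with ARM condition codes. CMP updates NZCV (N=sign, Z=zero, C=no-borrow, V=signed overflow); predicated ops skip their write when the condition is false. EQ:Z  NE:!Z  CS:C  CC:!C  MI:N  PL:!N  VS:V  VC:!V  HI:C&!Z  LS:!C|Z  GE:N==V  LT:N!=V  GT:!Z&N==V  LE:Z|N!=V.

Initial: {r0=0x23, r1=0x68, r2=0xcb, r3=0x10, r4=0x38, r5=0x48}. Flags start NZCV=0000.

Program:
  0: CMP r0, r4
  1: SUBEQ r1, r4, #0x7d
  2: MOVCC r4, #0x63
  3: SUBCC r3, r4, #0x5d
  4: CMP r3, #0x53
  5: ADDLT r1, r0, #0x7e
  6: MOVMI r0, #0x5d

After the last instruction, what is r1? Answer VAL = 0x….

VAL = 0xa1

[0] flags=1000 → (cmp)
[1] flags=1000 EQ?F → skip
[2] flags=1000 CC?T → r4=0x63
[3] flags=1000 CC?T → r3=0x06
[4] flags=1000 → (cmp)
[5] flags=1000 LT?T → r1=0xa1
[6] flags=1000 MI?T → r0=0x5d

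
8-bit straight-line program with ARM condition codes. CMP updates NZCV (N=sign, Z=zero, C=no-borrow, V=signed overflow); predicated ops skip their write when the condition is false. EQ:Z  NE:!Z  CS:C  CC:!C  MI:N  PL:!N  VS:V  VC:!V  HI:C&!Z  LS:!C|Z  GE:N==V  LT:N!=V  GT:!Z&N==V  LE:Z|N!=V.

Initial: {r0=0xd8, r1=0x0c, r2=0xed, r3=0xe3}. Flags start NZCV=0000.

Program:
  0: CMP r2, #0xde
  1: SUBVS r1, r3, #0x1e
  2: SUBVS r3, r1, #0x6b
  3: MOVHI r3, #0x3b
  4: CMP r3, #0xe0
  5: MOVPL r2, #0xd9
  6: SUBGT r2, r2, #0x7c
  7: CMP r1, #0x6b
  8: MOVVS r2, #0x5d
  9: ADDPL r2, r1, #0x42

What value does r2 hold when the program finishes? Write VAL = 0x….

0: ✓ CMP  NZCV=0010
1: · SUBVS
2: · SUBVS
3: ✓ MOVHI  r3←0x3b
4: ✓ CMP  NZCV=0000
5: ✓ MOVPL  r2←0xd9
6: ✓ SUBGT  r2←0x5d
7: ✓ CMP  NZCV=1000
8: · MOVVS
9: · ADDPL

VAL = 0x5d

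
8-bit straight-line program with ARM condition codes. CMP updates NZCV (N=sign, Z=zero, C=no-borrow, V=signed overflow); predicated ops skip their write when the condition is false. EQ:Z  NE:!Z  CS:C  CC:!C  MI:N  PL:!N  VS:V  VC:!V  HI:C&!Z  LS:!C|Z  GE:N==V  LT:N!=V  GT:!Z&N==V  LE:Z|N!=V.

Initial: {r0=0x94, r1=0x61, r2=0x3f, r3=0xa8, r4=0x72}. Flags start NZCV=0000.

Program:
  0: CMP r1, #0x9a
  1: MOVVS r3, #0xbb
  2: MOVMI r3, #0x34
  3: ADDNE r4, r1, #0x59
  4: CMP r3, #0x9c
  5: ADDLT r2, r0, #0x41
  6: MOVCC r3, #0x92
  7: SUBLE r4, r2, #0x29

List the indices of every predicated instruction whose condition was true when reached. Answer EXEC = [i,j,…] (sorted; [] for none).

[0] flags=1001 → (cmp)
[1] flags=1001 VS?T → r3=0xbb
[2] flags=1001 MI?T → r3=0x34
[3] flags=1001 NE?T → r4=0xba
[4] flags=1001 → (cmp)
[5] flags=1001 LT?F → skip
[6] flags=1001 CC?T → r3=0x92
[7] flags=1001 LE?F → skip

EXEC = [1,2,3,6]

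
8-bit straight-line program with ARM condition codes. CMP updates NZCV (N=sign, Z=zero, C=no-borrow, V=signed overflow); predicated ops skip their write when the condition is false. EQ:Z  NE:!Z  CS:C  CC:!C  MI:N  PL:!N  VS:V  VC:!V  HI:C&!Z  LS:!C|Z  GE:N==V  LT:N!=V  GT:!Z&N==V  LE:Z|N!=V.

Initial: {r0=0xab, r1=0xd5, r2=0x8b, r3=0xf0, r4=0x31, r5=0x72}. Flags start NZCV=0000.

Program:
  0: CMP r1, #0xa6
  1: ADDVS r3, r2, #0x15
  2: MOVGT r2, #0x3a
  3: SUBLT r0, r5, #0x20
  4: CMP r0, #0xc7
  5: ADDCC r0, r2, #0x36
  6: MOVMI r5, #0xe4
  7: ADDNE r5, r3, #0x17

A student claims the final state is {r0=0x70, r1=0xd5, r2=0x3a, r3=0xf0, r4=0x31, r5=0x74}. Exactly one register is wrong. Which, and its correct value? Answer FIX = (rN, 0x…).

0: ✓ CMP  NZCV=0010
1: · ADDVS
2: ✓ MOVGT  r2←0x3a
3: · SUBLT
4: ✓ CMP  NZCV=1000
5: ✓ ADDCC  r0←0x70
6: ✓ MOVMI  r5←0xe4
7: ✓ ADDNE  r5←0x07

FIX = (r5, 0x07)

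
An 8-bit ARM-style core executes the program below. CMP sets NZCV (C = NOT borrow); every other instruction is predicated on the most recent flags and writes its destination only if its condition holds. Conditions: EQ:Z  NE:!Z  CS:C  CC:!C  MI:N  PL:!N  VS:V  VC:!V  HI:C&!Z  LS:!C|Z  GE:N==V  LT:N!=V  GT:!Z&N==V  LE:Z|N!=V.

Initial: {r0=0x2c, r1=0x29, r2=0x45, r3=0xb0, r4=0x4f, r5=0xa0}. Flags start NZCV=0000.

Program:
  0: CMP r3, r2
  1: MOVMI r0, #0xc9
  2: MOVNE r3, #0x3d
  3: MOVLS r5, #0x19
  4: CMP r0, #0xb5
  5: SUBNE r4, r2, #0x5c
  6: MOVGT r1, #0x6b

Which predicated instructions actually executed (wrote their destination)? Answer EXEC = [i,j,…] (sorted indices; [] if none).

EXEC = [2,5,6]

0: ✓ CMP  NZCV=0011
1: · MOVMI
2: ✓ MOVNE  r3←0x3d
3: · MOVLS
4: ✓ CMP  NZCV=0000
5: ✓ SUBNE  r4←0xe9
6: ✓ MOVGT  r1←0x6b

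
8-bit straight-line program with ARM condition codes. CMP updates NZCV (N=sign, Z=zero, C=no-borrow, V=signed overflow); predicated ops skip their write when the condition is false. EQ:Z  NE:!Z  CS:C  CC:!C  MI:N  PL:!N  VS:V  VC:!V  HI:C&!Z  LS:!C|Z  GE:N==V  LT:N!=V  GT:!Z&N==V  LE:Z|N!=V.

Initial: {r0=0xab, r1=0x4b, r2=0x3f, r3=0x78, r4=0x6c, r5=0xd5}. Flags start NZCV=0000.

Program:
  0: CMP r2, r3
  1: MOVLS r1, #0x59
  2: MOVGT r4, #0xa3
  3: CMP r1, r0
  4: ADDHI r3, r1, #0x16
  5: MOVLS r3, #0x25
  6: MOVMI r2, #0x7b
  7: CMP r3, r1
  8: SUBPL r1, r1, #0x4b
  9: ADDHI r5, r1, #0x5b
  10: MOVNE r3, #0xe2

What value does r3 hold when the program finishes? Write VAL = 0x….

VAL = 0xe2

0: ✓ CMP  NZCV=1000
1: ✓ MOVLS  r1←0x59
2: · MOVGT
3: ✓ CMP  NZCV=1001
4: · ADDHI
5: ✓ MOVLS  r3←0x25
6: ✓ MOVMI  r2←0x7b
7: ✓ CMP  NZCV=1000
8: · SUBPL
9: · ADDHI
10: ✓ MOVNE  r3←0xe2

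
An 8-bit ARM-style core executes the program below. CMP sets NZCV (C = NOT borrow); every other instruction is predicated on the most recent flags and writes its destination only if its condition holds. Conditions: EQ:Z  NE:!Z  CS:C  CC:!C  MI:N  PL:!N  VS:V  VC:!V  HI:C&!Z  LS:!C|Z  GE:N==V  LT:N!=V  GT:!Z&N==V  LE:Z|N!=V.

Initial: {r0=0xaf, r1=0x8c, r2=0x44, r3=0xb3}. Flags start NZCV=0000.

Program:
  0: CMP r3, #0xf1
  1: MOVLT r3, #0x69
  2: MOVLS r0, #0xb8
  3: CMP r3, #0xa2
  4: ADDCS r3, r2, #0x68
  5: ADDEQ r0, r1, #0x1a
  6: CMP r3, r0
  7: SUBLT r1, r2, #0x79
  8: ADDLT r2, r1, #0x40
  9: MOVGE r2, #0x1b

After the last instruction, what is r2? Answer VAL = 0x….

VAL = 0x1b

[0] flags=1000 → (cmp)
[1] flags=1000 LT?T → r3=0x69
[2] flags=1000 LS?T → r0=0xb8
[3] flags=1001 → (cmp)
[4] flags=1001 CS?F → skip
[5] flags=1001 EQ?F → skip
[6] flags=1001 → (cmp)
[7] flags=1001 LT?F → skip
[8] flags=1001 LT?F → skip
[9] flags=1001 GE?T → r2=0x1b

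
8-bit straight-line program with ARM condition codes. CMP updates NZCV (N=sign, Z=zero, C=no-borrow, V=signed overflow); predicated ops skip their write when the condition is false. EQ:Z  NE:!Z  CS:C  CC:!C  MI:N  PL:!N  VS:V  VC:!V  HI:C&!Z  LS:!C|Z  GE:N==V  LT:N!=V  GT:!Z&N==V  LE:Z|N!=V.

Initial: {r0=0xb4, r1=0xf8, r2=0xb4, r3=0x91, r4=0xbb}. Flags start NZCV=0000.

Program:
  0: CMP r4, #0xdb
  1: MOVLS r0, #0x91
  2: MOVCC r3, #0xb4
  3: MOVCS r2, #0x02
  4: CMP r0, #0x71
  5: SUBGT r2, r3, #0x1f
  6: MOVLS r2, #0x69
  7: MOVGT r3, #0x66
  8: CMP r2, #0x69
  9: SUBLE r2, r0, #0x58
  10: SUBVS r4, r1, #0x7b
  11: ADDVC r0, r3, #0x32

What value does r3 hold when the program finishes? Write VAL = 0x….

VAL = 0xb4

0: ✓ CMP  NZCV=1000
1: ✓ MOVLS  r0←0x91
2: ✓ MOVCC  r3←0xb4
3: · MOVCS
4: ✓ CMP  NZCV=0011
5: · SUBGT
6: · MOVLS
7: · MOVGT
8: ✓ CMP  NZCV=0011
9: ✓ SUBLE  r2←0x39
10: ✓ SUBVS  r4←0x7d
11: · ADDVC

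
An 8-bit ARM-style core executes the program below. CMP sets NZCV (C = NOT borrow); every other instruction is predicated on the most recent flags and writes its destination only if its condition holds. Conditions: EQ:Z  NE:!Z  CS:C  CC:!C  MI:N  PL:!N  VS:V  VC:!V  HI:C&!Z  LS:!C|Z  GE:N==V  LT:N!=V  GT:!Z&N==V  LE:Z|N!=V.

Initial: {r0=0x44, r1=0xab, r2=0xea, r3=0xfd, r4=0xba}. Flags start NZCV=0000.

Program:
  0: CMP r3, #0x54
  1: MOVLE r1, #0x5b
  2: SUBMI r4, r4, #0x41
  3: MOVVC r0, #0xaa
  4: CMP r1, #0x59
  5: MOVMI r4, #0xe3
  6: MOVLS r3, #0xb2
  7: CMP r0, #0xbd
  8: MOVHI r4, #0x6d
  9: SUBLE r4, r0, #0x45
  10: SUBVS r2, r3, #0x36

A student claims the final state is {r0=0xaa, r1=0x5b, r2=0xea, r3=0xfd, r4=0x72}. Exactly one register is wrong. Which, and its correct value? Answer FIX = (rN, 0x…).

FIX = (r4, 0x65)

0: ✓ CMP  NZCV=1010
1: ✓ MOVLE  r1←0x5b
2: ✓ SUBMI  r4←0x79
3: ✓ MOVVC  r0←0xaa
4: ✓ CMP  NZCV=0010
5: · MOVMI
6: · MOVLS
7: ✓ CMP  NZCV=1000
8: · MOVHI
9: ✓ SUBLE  r4←0x65
10: · SUBVS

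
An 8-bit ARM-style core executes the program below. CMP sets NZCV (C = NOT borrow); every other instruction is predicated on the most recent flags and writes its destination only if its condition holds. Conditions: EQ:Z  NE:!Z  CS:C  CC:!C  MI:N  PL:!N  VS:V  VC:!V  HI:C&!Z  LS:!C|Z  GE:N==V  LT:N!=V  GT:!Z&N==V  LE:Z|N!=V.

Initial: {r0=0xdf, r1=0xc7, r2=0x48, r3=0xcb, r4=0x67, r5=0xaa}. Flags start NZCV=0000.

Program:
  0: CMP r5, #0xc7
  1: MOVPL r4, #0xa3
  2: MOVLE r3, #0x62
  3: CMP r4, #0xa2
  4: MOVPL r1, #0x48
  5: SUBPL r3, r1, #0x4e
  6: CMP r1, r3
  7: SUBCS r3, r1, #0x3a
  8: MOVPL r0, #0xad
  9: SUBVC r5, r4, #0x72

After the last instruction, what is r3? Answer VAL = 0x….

VAL = 0x8d

0: ✓ CMP  NZCV=1000
1: · MOVPL
2: ✓ MOVLE  r3←0x62
3: ✓ CMP  NZCV=1001
4: · MOVPL
5: · SUBPL
6: ✓ CMP  NZCV=0011
7: ✓ SUBCS  r3←0x8d
8: ✓ MOVPL  r0←0xad
9: · SUBVC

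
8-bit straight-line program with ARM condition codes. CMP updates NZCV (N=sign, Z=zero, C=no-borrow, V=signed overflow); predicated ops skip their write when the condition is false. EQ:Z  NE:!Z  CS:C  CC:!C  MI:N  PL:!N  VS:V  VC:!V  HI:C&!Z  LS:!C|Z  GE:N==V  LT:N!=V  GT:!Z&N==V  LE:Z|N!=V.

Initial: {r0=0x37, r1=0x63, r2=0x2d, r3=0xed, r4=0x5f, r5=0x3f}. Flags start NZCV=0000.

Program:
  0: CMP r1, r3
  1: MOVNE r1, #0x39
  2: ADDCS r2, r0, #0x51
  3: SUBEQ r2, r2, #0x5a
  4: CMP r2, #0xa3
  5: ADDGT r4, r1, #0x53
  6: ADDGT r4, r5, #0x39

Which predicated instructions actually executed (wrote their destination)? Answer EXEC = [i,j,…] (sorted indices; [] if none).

0: ✓ CMP  NZCV=0000
1: ✓ MOVNE  r1←0x39
2: · ADDCS
3: · SUBEQ
4: ✓ CMP  NZCV=1001
5: ✓ ADDGT  r4←0x8c
6: ✓ ADDGT  r4←0x78

EXEC = [1,5,6]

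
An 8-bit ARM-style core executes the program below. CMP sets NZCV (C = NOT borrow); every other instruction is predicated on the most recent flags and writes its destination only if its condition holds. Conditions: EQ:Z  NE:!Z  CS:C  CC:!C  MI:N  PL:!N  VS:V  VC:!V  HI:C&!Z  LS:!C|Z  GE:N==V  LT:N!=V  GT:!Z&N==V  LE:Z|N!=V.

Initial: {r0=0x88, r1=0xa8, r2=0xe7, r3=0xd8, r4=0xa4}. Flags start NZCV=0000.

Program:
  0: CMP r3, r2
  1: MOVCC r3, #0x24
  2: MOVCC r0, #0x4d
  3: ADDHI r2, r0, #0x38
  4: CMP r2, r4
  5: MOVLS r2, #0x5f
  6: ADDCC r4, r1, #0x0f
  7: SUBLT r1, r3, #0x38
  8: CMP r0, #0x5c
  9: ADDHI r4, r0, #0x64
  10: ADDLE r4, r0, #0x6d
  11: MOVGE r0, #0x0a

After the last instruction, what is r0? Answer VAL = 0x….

0: ✓ CMP  NZCV=1000
1: ✓ MOVCC  r3←0x24
2: ✓ MOVCC  r0←0x4d
3: · ADDHI
4: ✓ CMP  NZCV=0010
5: · MOVLS
6: · ADDCC
7: · SUBLT
8: ✓ CMP  NZCV=1000
9: · ADDHI
10: ✓ ADDLE  r4←0xba
11: · MOVGE

VAL = 0x4d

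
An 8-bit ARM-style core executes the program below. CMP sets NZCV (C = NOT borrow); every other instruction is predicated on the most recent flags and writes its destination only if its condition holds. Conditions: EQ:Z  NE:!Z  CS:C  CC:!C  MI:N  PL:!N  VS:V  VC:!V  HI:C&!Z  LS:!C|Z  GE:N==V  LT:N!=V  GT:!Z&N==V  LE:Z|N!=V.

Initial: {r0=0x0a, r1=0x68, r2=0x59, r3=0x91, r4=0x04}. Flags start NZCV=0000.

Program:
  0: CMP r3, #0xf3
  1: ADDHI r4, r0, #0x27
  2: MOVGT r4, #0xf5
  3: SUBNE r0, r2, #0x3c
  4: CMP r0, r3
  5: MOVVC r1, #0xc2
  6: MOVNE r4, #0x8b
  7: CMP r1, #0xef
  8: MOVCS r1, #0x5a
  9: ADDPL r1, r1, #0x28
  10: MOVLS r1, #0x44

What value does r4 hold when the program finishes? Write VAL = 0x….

VAL = 0x8b

[0] flags=1000 → (cmp)
[1] flags=1000 HI?F → skip
[2] flags=1000 GT?F → skip
[3] flags=1000 NE?T → r0=0x1d
[4] flags=1001 → (cmp)
[5] flags=1001 VC?F → skip
[6] flags=1001 NE?T → r4=0x8b
[7] flags=0000 → (cmp)
[8] flags=0000 CS?F → skip
[9] flags=0000 PL?T → r1=0x90
[10] flags=0000 LS?T → r1=0x44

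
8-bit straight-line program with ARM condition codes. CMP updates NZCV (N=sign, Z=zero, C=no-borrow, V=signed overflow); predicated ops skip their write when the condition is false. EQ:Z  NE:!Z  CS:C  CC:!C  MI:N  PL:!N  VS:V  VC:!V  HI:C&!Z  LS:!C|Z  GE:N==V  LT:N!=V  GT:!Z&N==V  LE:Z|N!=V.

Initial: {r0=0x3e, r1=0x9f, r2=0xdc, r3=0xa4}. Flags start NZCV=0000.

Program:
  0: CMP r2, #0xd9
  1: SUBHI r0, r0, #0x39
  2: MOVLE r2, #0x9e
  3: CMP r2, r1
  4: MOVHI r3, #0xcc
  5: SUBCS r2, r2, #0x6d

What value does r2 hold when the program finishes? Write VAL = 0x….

VAL = 0x6f

[0] flags=0010 → (cmp)
[1] flags=0010 HI?T → r0=0x05
[2] flags=0010 LE?F → skip
[3] flags=0010 → (cmp)
[4] flags=0010 HI?T → r3=0xcc
[5] flags=0010 CS?T → r2=0x6f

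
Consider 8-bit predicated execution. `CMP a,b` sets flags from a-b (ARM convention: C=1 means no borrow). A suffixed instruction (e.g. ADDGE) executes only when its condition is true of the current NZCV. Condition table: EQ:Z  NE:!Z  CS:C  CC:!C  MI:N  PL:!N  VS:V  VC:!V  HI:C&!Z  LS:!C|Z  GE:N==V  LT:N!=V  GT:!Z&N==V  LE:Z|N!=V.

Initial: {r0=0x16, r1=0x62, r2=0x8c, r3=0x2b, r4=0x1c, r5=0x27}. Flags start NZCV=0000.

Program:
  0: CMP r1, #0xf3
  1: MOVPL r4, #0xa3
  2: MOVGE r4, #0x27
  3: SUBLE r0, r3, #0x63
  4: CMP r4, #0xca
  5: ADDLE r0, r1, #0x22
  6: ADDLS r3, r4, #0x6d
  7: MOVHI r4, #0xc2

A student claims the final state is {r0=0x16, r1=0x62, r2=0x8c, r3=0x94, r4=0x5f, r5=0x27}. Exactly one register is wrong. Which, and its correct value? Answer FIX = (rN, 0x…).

FIX = (r4, 0x27)

0: ✓ CMP  NZCV=0000
1: ✓ MOVPL  r4←0xa3
2: ✓ MOVGE  r4←0x27
3: · SUBLE
4: ✓ CMP  NZCV=0000
5: · ADDLE
6: ✓ ADDLS  r3←0x94
7: · MOVHI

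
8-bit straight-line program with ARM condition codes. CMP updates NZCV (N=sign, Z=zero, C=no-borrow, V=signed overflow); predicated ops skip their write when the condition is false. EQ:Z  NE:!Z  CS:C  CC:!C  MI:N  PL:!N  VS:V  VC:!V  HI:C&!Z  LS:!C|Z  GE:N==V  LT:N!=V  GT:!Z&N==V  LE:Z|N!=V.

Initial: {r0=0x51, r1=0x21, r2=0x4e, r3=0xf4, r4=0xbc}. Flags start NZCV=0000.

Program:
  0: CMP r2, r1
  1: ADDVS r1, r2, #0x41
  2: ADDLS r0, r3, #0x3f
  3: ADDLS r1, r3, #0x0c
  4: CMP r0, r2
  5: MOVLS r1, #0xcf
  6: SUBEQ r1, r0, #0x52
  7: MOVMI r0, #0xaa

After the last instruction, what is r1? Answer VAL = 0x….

VAL = 0x21

0: ✓ CMP  NZCV=0010
1: · ADDVS
2: · ADDLS
3: · ADDLS
4: ✓ CMP  NZCV=0010
5: · MOVLS
6: · SUBEQ
7: · MOVMI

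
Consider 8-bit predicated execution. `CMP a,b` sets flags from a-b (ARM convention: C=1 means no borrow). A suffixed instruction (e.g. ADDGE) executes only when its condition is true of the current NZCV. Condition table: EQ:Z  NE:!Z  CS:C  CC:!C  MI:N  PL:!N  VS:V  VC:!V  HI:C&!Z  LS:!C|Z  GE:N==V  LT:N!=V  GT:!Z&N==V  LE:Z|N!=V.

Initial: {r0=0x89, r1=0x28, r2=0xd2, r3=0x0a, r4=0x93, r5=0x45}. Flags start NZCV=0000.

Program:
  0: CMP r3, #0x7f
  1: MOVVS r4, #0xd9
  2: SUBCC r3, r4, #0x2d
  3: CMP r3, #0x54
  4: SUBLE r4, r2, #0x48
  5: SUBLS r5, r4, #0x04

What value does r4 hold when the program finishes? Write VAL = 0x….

0: ✓ CMP  NZCV=1000
1: · MOVVS
2: ✓ SUBCC  r3←0x66
3: ✓ CMP  NZCV=0010
4: · SUBLE
5: · SUBLS

VAL = 0x93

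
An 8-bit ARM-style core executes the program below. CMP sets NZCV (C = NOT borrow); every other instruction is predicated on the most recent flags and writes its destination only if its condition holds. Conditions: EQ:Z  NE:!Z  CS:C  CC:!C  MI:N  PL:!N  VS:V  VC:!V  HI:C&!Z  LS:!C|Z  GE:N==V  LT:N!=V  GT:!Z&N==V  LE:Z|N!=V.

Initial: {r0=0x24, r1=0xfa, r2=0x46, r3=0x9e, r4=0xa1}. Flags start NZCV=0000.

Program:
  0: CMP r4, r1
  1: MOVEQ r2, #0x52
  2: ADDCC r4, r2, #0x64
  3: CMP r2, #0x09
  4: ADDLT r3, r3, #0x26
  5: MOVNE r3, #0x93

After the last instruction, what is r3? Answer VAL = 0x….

0: ✓ CMP  NZCV=1000
1: · MOVEQ
2: ✓ ADDCC  r4←0xaa
3: ✓ CMP  NZCV=0010
4: · ADDLT
5: ✓ MOVNE  r3←0x93

VAL = 0x93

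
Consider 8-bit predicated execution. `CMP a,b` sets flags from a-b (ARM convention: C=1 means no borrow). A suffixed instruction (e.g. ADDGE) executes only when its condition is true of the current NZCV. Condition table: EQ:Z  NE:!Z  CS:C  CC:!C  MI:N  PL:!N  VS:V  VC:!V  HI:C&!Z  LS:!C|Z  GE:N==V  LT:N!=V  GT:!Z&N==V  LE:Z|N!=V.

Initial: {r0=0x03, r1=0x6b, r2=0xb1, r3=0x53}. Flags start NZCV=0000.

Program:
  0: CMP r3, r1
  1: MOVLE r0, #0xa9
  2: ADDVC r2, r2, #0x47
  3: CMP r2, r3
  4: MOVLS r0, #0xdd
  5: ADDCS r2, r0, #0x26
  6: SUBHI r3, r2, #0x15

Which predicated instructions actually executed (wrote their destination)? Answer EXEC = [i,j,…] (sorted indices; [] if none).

0: ✓ CMP  NZCV=1000
1: ✓ MOVLE  r0←0xa9
2: ✓ ADDVC  r2←0xf8
3: ✓ CMP  NZCV=1010
4: · MOVLS
5: ✓ ADDCS  r2←0xcf
6: ✓ SUBHI  r3←0xba

EXEC = [1,2,5,6]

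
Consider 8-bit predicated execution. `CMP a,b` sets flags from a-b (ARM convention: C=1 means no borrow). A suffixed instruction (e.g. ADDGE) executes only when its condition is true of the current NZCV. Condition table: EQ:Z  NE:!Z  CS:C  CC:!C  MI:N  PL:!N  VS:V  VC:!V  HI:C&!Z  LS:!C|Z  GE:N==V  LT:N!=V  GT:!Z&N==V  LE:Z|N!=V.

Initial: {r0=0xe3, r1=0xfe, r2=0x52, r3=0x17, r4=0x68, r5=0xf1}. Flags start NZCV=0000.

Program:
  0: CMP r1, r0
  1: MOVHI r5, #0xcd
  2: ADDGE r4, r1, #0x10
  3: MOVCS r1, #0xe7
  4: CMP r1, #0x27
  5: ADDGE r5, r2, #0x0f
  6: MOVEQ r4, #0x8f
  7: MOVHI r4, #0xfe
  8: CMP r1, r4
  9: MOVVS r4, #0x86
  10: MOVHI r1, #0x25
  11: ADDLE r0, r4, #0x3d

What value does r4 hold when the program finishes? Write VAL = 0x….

[0] flags=0010 → (cmp)
[1] flags=0010 HI?T → r5=0xcd
[2] flags=0010 GE?T → r4=0x0e
[3] flags=0010 CS?T → r1=0xe7
[4] flags=1010 → (cmp)
[5] flags=1010 GE?F → skip
[6] flags=1010 EQ?F → skip
[7] flags=1010 HI?T → r4=0xfe
[8] flags=1000 → (cmp)
[9] flags=1000 VS?F → skip
[10] flags=1000 HI?F → skip
[11] flags=1000 LE?T → r0=0x3b

VAL = 0xfe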